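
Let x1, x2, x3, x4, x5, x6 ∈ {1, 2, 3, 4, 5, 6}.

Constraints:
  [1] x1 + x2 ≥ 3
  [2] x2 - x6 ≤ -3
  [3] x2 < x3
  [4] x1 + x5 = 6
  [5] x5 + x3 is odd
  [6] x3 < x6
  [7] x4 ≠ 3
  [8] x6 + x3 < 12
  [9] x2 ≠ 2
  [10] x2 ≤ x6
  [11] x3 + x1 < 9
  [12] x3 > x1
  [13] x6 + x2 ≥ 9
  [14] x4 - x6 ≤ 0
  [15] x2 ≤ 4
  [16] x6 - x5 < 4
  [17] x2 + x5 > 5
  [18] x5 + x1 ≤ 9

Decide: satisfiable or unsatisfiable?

Take x1 = 3, x2 = 3, x3 = 4, x4 = 5, x5 = 3, x6 = 6. Then constraint 1: x1 + x2 = 6; constraint 2: x2 - x6 = -3, and every other listed constraint is also met.

Satisfiable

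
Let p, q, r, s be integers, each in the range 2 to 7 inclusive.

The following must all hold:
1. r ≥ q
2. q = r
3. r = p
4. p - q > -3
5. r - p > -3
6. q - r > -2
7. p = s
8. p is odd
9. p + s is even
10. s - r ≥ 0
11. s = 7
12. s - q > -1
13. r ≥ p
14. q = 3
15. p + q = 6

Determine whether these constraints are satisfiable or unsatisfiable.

Constraint 14 fixes q = 3 and constraint 11 fixes s = 7. Constraints 2, 3, and 7 give q = r = p = s, so q = s. But 3 ≠ 7 — contradiction.

Unsatisfiable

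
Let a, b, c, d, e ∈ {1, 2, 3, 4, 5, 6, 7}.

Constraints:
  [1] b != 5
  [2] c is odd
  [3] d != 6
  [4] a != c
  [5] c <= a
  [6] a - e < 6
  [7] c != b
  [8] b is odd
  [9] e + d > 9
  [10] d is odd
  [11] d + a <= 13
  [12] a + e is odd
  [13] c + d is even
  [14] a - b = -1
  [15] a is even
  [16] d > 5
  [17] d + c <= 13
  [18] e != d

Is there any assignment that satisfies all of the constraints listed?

Satisfiable

Setting (a, b, c, d, e) = (6, 7, 5, 7, 3) satisfies everything: constraint 6: a - e = 3; constraint 9: e + d = 10; constraint 11: d + a = 13, and the others follow.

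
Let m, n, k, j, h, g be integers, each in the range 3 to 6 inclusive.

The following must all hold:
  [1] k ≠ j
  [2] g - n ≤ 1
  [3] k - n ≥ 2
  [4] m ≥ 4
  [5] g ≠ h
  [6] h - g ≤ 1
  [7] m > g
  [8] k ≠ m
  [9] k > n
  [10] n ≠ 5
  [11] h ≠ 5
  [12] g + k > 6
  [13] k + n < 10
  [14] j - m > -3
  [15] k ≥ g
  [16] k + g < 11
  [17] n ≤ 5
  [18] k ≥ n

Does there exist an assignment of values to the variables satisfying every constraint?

Satisfiable

Setting (m, n, k, j, h, g) = (4, 3, 6, 3, 4, 3) satisfies everything: constraint 2: g - n = 0; constraint 3: k - n = 3, and the others follow.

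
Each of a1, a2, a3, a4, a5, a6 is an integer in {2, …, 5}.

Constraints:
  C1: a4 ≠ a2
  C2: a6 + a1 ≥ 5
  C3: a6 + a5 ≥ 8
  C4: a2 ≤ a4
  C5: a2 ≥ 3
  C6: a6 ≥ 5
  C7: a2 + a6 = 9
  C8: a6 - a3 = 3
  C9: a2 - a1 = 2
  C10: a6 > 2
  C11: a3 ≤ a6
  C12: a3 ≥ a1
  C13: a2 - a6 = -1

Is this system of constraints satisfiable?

Take a1 = 2, a2 = 4, a3 = 2, a4 = 5, a5 = 3, a6 = 5. Then constraint 2: a6 + a1 = 7; constraint 3: a6 + a5 = 8; constraint 7: a2 + a6 = 9, and every other listed constraint is also met.

Satisfiable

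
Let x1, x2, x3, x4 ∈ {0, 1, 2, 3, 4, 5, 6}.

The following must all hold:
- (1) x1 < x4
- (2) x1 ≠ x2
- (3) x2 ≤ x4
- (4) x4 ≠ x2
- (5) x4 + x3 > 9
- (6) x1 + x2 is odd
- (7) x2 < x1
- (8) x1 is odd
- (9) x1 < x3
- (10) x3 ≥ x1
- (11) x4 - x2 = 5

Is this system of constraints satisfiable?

Satisfiable

Setting (x1, x2, x3, x4) = (3, 0, 6, 5) satisfies everything: constraint 5: x4 + x3 = 11; constraint 11: x4 - x2 = 5, and the others follow.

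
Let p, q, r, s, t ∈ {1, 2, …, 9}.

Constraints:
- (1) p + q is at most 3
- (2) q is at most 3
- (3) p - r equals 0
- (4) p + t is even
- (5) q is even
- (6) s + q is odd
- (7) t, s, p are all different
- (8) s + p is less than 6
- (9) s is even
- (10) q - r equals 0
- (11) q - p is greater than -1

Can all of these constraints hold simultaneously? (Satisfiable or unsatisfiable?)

Unsatisfiable

Constraint 9 makes s even and constraint 5 makes q even, so s + q must be even. Constraint 6 says s + q is odd — contradiction.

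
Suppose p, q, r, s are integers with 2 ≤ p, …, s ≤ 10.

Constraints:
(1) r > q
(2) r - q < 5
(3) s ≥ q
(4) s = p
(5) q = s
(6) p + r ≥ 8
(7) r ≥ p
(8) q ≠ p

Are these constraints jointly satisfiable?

Unsatisfiable

From constraints 4 and 5, q = s = p, so q = p. But constraint 8 says q ≠ p. Contradiction.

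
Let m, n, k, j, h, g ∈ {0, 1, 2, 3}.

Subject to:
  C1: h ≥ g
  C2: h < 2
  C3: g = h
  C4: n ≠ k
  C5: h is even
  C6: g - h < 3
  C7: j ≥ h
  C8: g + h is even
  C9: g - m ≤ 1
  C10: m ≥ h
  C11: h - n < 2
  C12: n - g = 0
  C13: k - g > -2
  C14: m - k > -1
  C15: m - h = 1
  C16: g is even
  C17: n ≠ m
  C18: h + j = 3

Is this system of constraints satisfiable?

Satisfiable

One satisfying assignment is m = 1, n = 0, k = 1, j = 3, h = 0, g = 0.
For the less obvious constraints — constraint 6: g - h = 0; constraint 9: g - m = -1; constraint 11: h - n = 0 — and the others hold by inspection.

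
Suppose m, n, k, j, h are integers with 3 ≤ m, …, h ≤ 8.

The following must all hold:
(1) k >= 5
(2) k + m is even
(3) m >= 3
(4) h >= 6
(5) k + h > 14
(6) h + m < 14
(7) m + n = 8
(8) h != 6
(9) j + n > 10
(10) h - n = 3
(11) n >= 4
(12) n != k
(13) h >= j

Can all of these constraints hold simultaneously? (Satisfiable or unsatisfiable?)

Satisfiable

One satisfying assignment is m = 4, n = 4, k = 8, j = 7, h = 7.
For the less obvious constraints — constraint 5: k + h = 15; constraint 6: h + m = 11; constraint 7: m + n = 8 — and the others hold by inspection.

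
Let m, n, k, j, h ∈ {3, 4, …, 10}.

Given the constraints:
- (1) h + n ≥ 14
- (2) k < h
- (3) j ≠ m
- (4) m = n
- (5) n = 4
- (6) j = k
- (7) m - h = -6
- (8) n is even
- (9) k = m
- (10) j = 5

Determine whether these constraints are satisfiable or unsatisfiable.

Constraint 10 fixes j = 5 and constraint 5 fixes n = 4. Constraints 4, 6, and 9 give j = k = m = n, so j = n. But 5 ≠ 4 — contradiction.

Unsatisfiable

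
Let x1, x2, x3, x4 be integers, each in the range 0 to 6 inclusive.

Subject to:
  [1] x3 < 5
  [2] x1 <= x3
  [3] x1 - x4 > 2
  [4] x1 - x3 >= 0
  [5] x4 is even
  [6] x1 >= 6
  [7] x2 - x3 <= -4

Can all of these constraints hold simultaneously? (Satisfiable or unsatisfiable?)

Unsatisfiable

From constraints 2 and 6: x3 ≥ x1 and x1 ≥ 6, so x3 ≥ 6. From constraint 1: x3 ≤ 4. But 4 < 6, so no value of x3 works.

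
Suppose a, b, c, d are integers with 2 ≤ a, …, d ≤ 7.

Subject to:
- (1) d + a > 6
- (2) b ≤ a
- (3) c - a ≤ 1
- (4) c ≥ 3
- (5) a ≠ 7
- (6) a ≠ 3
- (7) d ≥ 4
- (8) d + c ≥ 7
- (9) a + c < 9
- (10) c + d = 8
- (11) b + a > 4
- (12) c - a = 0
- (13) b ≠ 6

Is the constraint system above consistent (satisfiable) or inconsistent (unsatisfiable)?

Take a = 4, b = 2, c = 4, d = 4. Then constraint 1: d + a = 8; constraint 3: c - a = 0, and every other listed constraint is also met.

Satisfiable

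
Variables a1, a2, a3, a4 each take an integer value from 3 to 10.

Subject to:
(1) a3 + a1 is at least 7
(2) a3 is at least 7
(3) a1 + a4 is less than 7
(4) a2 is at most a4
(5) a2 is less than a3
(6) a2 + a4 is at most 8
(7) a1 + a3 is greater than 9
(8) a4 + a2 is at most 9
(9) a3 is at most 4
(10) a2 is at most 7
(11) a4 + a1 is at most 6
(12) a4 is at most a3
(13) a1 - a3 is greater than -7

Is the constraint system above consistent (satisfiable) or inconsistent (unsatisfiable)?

From constraint 2: a3 ≥ 7. From constraint 9: a3 ≤ 4. But 4 < 7, so no value of a3 works.

Unsatisfiable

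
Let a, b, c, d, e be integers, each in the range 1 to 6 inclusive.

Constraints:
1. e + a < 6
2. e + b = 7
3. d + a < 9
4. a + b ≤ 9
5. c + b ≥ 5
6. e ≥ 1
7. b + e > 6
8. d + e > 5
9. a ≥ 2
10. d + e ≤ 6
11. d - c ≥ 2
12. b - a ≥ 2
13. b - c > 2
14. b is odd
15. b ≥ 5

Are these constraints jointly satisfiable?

Satisfiable

Take a = 3, b = 5, c = 1, d = 4, e = 2. Then constraint 1: e + a = 5; constraint 2: e + b = 7, and every other listed constraint is also met.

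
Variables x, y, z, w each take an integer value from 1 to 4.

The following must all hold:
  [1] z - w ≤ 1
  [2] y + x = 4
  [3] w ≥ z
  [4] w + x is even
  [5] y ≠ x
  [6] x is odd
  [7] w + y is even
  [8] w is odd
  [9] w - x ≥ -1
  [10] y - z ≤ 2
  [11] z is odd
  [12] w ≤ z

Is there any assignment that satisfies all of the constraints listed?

Try x = 1, y = 3, z = 1, w = 1.
Check constraint 1: z - w = 0; constraint 2: y + x = 4; constraint 9: w - x = 0. The remaining constraints are straightforward to verify.

Satisfiable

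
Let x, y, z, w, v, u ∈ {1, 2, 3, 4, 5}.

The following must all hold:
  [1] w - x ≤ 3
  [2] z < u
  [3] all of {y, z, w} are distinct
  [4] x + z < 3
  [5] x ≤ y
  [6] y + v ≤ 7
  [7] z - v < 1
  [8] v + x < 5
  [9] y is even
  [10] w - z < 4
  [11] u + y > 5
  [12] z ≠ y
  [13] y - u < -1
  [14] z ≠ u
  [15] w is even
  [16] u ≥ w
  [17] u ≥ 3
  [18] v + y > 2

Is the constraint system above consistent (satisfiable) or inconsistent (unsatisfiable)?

Satisfiable

Setting (x, y, z, w, v, u) = (1, 2, 1, 4, 2, 5) satisfies everything: constraint 1: w - x = 3; constraint 4: x + z = 2; constraint 6: y + v = 4, and the others follow.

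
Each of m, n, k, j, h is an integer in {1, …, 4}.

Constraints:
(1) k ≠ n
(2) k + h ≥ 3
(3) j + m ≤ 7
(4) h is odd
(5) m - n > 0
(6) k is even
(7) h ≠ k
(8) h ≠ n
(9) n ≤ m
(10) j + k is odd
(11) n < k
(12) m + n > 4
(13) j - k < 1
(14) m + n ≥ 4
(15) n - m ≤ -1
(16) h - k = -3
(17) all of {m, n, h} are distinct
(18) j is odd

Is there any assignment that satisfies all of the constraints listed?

Satisfiable

Setting (m, n, k, j, h) = (3, 2, 4, 3, 1) satisfies everything: constraint 2: k + h = 5; constraint 3: j + m = 6; constraint 5: m - n = 1, and the others follow.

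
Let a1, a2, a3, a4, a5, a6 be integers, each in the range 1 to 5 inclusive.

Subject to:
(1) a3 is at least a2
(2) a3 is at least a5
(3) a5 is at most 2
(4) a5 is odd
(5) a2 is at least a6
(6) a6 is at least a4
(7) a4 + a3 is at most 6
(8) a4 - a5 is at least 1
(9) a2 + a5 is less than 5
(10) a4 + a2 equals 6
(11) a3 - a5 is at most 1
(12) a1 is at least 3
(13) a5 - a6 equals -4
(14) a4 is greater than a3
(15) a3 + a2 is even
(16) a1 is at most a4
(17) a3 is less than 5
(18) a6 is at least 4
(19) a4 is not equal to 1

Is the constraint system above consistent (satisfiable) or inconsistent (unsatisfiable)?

From constraints 12 and 16: a4 ≥ a1 ≥ 3. From constraints 5 and 18: a2 ≥ a6 ≥ 4. Hence a4 + a2 ≥ 7. But constraint 10 requires a4 + a2 = 6, and 6 < 7. Contradiction.

Unsatisfiable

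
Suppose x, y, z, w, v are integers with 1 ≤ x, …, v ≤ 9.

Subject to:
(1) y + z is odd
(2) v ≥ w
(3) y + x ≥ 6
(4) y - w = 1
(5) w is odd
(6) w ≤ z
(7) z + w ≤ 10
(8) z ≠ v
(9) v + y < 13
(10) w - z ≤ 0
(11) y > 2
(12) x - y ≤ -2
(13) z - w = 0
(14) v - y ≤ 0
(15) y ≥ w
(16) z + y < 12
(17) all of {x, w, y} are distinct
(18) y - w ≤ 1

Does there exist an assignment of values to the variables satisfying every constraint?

Setting (x, y, z, w, v) = (1, 6, 5, 5, 6) satisfies everything: constraint 3: y + x = 7; constraint 4: y - w = 1, and the others follow.

Satisfiable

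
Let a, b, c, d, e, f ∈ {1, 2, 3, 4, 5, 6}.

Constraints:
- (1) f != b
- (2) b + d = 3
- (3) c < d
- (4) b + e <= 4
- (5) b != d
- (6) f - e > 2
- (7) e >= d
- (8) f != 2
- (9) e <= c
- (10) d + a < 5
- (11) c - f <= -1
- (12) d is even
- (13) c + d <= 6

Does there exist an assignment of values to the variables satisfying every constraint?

Unsatisfiable

Constraints 3, 7, and 9 give c < d, d ≤ e, e ≤ c. Chaining: c < d ≤ e ≤ c, which forces c < c — impossible.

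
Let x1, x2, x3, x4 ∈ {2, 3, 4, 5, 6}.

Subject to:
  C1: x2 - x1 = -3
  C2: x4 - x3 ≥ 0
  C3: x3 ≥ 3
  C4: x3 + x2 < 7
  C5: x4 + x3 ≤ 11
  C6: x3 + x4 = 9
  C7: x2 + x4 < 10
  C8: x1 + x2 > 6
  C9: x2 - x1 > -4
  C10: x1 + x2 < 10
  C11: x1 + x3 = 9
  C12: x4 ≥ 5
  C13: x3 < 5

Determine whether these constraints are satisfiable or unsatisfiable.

Try x1 = 6, x2 = 3, x3 = 3, x4 = 6.
Check constraint 1: x2 - x1 = -3; constraint 2: x4 - x3 = 3. The remaining constraints are straightforward to verify.

Satisfiable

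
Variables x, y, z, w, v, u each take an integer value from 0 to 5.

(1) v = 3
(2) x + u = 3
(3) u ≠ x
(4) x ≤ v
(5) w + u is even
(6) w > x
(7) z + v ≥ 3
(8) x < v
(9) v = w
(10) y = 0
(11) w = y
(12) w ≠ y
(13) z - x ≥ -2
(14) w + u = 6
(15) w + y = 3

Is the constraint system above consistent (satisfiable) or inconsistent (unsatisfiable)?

Unsatisfiable

Constraint 1 fixes v = 3 and constraint 10 fixes y = 0. Constraints 9 and 11 give v = w = y, so v = y. But 3 ≠ 0 — contradiction.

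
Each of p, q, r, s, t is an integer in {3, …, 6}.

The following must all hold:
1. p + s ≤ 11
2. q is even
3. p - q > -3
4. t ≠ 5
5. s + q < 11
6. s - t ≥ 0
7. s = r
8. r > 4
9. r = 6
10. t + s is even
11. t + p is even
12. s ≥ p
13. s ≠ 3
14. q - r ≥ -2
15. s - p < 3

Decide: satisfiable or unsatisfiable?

Satisfiable

One satisfying assignment is p = 4, q = 4, r = 6, s = 6, t = 4.
For the less obvious constraints — constraint 1: p + s = 10; constraint 3: p - q = 0 — and the others hold by inspection.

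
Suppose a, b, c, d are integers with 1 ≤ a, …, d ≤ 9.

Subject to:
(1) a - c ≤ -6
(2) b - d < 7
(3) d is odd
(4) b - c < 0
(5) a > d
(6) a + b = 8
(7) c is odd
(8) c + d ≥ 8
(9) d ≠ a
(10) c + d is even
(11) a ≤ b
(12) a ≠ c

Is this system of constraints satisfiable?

Satisfiable

Try a = 2, b = 6, c = 9, d = 1.
Check constraint 1: a - c = -7; constraint 2: b - d = 5; constraint 4: b - c = -3. The remaining constraints are straightforward to verify.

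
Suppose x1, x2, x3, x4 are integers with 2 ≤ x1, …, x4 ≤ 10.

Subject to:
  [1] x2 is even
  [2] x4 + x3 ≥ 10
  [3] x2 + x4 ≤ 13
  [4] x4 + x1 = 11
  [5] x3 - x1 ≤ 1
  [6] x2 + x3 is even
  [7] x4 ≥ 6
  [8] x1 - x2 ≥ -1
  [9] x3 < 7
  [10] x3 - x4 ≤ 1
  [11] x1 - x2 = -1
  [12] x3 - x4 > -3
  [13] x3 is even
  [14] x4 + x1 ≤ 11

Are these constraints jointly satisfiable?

One satisfying assignment is x1 = 5, x2 = 6, x3 = 6, x4 = 6.
For the less obvious constraints — constraint 2: x4 + x3 = 12; constraint 3: x2 + x4 = 12 — and the others hold by inspection.

Satisfiable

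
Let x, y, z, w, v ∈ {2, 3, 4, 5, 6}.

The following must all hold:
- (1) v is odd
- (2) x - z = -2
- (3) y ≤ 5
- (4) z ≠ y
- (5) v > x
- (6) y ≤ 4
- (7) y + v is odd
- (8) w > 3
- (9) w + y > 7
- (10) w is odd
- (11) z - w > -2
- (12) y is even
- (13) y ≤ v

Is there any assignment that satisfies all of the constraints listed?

Try x = 3, y = 4, z = 5, w = 5, v = 5.
Check constraint 2: x - z = -2; constraint 9: w + y = 9; constraint 11: z - w = 0. The remaining constraints are straightforward to verify.

Satisfiable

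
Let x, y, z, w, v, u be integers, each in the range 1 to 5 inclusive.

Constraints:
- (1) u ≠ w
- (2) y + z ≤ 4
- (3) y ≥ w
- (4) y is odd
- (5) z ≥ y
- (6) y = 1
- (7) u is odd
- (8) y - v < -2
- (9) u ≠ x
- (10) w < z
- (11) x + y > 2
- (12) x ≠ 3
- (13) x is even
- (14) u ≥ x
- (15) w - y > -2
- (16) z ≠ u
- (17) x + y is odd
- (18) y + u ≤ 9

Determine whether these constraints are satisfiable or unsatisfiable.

Setting (x, y, z, w, v, u) = (2, 1, 2, 1, 5, 5) satisfies everything: constraint 2: y + z = 3; constraint 8: y - v = -4, and the others follow.

Satisfiable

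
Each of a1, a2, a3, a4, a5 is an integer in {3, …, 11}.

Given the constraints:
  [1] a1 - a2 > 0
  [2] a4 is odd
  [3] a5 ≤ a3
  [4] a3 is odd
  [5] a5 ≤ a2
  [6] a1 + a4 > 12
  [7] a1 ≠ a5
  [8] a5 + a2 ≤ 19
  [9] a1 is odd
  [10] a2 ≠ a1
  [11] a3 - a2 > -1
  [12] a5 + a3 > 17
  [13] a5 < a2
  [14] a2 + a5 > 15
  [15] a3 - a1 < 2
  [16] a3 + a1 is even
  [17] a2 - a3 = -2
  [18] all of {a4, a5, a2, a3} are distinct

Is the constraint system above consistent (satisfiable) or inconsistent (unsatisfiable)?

One satisfying assignment is a1 = 11, a2 = 9, a3 = 11, a4 = 3, a5 = 7.
For the less obvious constraints — constraint 1: a1 - a2 = 2; constraint 6: a1 + a4 = 14; constraint 8: a5 + a2 = 16 — and the others hold by inspection.

Satisfiable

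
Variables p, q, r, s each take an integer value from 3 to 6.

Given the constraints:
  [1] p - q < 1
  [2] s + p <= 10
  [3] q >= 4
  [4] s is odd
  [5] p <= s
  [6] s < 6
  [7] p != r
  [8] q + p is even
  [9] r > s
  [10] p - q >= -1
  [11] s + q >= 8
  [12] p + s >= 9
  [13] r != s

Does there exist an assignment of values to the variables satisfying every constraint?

Satisfiable

One satisfying assignment is p = 5, q = 5, r = 6, s = 5.
For the less obvious constraints — constraint 1: p - q = 0; constraint 2: s + p = 10 — and the others hold by inspection.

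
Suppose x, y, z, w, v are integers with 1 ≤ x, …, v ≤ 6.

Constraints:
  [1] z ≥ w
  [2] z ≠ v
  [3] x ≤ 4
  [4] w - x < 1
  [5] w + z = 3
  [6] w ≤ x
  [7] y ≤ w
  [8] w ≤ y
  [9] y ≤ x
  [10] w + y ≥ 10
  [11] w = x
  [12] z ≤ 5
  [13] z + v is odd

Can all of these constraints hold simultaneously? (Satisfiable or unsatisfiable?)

From constraints 1 and 12: w ≤ z ≤ 5. From constraints 3 and 9: y ≤ x ≤ 4. Hence w + y ≤ 9. But constraint 10 requires w + y ≥ 10, and 10 > 9. Contradiction.

Unsatisfiable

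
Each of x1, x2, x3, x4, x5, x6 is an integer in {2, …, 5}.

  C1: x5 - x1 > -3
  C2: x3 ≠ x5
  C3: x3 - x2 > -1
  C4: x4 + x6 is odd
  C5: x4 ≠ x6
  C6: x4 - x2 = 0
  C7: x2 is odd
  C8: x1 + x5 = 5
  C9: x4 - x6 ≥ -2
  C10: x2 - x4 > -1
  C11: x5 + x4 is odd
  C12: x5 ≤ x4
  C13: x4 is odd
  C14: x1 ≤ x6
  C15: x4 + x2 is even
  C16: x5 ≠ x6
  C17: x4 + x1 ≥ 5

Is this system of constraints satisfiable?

Satisfiable

Try x1 = 3, x2 = 5, x3 = 5, x4 = 5, x5 = 2, x6 = 4.
Check constraint 1: x5 - x1 = -1; constraint 3: x3 - x2 = 0. The remaining constraints are straightforward to verify.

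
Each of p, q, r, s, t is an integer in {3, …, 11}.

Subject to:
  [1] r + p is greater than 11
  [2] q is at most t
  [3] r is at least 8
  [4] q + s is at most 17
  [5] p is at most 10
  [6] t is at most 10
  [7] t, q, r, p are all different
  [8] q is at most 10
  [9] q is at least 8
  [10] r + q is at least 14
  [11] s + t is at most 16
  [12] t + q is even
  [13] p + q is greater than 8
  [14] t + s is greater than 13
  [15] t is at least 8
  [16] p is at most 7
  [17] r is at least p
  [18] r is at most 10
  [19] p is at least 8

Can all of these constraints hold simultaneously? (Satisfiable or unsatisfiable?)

Unsatisfiable

Constraints 3, 5, 6, 8, 9, 15, 18, and 19 confine each of t, q, r, p to the 3 values {8, …, 10}.
Constraint 7 requires all 4 of them to be distinct, but only 3 values are available — impossible by the pigeonhole principle.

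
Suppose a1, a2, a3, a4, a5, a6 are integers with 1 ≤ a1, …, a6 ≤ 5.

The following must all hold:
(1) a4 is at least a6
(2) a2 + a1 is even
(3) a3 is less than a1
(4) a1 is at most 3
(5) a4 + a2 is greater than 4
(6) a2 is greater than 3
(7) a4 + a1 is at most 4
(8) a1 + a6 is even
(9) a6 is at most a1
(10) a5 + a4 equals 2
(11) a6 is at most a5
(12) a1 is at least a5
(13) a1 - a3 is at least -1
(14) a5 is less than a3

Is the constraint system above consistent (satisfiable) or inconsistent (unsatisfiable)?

Satisfiable

Take a1 = 3, a2 = 5, a3 = 2, a4 = 1, a5 = 1, a6 = 1. Then constraint 5: a4 + a2 = 6; constraint 7: a4 + a1 = 4, and every other listed constraint is also met.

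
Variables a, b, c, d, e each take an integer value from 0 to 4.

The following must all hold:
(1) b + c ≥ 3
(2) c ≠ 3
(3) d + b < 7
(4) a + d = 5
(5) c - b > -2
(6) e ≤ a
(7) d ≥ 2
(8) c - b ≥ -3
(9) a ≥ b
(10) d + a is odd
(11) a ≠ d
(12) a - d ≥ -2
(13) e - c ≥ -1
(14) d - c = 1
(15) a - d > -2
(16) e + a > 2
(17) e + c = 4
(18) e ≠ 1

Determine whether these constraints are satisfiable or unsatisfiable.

Setting (a, b, c, d, e) = (2, 2, 2, 3, 2) satisfies everything: constraint 1: b + c = 4; constraint 3: d + b = 5, and the others follow.

Satisfiable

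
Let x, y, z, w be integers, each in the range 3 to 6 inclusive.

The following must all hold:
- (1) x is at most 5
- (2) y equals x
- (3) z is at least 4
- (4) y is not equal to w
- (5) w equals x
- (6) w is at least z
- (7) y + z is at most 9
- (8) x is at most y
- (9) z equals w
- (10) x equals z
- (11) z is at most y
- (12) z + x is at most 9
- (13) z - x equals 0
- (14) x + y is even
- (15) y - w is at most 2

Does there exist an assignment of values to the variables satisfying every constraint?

Unsatisfiable

From constraints 2, 9, and 10, y = x = z = w, so y = w. But constraint 4 says y ≠ w. Contradiction.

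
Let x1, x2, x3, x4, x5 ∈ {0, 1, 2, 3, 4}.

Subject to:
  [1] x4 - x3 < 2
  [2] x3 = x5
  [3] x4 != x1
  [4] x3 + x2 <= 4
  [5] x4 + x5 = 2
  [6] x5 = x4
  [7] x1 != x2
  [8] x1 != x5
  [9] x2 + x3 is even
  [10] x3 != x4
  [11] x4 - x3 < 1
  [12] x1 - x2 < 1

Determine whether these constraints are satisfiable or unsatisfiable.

Unsatisfiable

From constraints 2 and 6, x3 = x5 = x4, so x3 = x4. But constraint 10 says x3 ≠ x4. Contradiction.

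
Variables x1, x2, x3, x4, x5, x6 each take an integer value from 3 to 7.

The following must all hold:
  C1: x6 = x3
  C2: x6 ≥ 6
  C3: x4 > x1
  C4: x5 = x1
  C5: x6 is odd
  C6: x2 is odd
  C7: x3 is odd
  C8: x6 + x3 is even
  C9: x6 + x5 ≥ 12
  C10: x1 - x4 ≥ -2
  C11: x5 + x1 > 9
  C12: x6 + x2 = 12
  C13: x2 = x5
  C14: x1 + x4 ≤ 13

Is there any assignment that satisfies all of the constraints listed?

Satisfiable

Try x1 = 5, x2 = 5, x3 = 7, x4 = 7, x5 = 5, x6 = 7.
Check constraint 9: x6 + x5 = 12; constraint 10: x1 - x4 = -2. The remaining constraints are straightforward to verify.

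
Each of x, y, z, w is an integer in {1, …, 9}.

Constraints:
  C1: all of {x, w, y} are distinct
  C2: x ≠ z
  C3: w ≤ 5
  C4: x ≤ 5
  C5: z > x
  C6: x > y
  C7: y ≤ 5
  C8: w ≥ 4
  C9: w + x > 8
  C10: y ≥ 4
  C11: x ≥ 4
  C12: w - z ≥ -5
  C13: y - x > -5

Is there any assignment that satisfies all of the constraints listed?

Unsatisfiable

Constraints 3, 4, 7, 8, 10, and 11 confine each of x, w, y to the 2 values {4, 5}.
Constraint 1 requires all 3 of them to be distinct, but only 2 values are available — impossible by the pigeonhole principle.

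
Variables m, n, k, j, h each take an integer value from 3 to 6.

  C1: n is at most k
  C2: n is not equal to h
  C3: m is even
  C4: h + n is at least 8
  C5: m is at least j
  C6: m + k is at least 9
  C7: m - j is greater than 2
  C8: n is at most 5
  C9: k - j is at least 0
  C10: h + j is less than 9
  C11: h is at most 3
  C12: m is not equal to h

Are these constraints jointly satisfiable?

Satisfiable

The assignment m = 6, n = 5, k = 5, j = 3, h = 3 works:
  constraint 4 holds since h + n = 8.
  constraint 6 holds since m + k = 11.
  constraint 7 holds since m - j = 3.
The rest check out directly.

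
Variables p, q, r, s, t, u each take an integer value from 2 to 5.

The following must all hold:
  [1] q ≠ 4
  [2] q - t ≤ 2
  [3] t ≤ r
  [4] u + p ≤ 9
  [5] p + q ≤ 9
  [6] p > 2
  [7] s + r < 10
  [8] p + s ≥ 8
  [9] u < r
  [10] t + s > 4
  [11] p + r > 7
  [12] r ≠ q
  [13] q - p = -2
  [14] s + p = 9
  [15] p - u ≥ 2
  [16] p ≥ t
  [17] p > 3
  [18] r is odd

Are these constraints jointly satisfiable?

The assignment p = 5, q = 3, r = 5, s = 4, t = 2, u = 2 works:
  constraint 2 holds since q - t = 1.
  constraint 4 holds since u + p = 7.
The rest check out directly.

Satisfiable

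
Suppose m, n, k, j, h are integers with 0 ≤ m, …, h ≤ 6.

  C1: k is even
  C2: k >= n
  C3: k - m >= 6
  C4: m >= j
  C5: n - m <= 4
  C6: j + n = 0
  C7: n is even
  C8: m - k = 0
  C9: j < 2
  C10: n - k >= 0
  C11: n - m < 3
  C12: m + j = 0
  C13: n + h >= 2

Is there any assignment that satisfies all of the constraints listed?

Unsatisfiable

Constraints 3, 5, and 10 give m − n ≥ -4, n − k ≥ 0, k − m ≥ 6.
Adding all 3 inequalities: the left sides telescope to 0, and the right sides sum to (-4) + 0 + 6 = 2. So 0 ≥ 2, which is false.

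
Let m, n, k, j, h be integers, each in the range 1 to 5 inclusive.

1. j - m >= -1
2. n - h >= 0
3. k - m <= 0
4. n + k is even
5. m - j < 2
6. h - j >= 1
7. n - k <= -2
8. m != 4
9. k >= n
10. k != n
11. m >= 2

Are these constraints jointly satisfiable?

Constraints 1, 2, 3, 6, and 7 give k − n ≥ 2, n − h ≥ 0, h − j ≥ 1, j − m ≥ -1, m − k ≥ 0.
Adding all 5 inequalities: the left sides telescope to 0, and the right sides sum to 2 + 0 + 1 + (-1) + 0 = 2. So 0 ≥ 2, which is false.

Unsatisfiable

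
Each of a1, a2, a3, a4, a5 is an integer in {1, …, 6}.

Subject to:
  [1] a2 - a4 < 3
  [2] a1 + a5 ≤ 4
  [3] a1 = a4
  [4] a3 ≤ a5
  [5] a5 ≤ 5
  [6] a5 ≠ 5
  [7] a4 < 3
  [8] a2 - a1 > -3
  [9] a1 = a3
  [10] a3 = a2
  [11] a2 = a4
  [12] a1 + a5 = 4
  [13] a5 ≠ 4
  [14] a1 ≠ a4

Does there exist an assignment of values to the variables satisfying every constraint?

Unsatisfiable

From constraints 9, 10, and 11, a1 = a3 = a2 = a4, so a1 = a4. But constraint 14 says a1 ≠ a4. Contradiction.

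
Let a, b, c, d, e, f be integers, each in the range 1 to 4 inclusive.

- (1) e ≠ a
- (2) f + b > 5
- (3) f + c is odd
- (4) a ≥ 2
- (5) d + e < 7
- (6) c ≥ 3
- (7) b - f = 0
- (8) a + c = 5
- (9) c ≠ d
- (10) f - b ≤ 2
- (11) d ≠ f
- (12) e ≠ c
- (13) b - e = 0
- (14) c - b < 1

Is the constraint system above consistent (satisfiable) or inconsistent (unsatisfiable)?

Take a = 2, b = 4, c = 3, d = 1, e = 4, f = 4. Then constraint 2: f + b = 8; constraint 5: d + e = 5; constraint 7: b - f = 0, and every other listed constraint is also met.

Satisfiable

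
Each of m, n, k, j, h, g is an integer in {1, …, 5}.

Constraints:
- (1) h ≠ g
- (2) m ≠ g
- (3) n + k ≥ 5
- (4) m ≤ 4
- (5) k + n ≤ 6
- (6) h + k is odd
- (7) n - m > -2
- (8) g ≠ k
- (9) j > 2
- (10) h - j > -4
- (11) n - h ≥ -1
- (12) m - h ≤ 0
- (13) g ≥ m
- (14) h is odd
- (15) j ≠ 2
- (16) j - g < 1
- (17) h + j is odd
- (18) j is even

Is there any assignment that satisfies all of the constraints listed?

Satisfiable

Try m = 1, n = 1, k = 4, j = 4, h = 1, g = 5.
Check constraint 3: n + k = 5; constraint 5: k + n = 5; constraint 7: n - m = 0. The remaining constraints are straightforward to verify.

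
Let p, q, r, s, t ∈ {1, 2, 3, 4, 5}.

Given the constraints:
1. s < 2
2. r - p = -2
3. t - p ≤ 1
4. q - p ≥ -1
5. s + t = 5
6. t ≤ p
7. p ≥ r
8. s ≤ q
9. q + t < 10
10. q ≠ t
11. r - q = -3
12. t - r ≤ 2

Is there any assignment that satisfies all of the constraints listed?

Satisfiable

Try p = 4, q = 5, r = 2, s = 1, t = 4.
Check constraint 2: r - p = -2; constraint 3: t - p = 0; constraint 4: q - p = 1. The remaining constraints are straightforward to verify.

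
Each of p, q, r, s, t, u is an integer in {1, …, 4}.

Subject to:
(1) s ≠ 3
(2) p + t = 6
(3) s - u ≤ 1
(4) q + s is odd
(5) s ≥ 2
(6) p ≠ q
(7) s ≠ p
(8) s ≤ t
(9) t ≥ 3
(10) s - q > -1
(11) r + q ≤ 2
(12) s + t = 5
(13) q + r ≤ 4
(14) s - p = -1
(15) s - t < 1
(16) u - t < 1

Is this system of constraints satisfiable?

Setting (p, q, r, s, t, u) = (3, 1, 1, 2, 3, 1) satisfies everything: constraint 2: p + t = 6; constraint 3: s - u = 1, and the others follow.

Satisfiable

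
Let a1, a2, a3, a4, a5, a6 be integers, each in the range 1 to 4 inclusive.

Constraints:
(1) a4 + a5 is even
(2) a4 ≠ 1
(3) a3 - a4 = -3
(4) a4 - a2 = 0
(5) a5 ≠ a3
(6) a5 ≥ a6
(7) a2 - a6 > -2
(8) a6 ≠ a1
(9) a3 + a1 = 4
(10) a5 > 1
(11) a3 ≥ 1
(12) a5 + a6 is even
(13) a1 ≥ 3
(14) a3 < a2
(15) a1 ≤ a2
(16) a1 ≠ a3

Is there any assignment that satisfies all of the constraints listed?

Satisfiable

Try a1 = 3, a2 = 4, a3 = 1, a4 = 4, a5 = 4, a6 = 4.
Check constraint 3: a3 - a4 = -3; constraint 4: a4 - a2 = 0. The remaining constraints are straightforward to verify.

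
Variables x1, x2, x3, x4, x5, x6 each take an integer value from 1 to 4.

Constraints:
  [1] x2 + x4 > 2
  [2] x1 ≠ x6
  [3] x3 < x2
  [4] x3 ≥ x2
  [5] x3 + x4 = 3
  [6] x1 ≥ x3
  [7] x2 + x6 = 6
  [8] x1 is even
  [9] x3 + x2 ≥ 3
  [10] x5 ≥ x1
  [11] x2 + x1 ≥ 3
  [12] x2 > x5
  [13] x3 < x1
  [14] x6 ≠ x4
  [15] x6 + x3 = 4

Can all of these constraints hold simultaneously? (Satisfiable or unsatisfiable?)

Unsatisfiable

Constraints 4, 10, 12, and 13 give x3 < x1, x1 ≤ x5, x5 < x2, x2 ≤ x3. Chaining: x3 < x1 ≤ x5 < x2 ≤ x3, which forces x3 < x3 — impossible.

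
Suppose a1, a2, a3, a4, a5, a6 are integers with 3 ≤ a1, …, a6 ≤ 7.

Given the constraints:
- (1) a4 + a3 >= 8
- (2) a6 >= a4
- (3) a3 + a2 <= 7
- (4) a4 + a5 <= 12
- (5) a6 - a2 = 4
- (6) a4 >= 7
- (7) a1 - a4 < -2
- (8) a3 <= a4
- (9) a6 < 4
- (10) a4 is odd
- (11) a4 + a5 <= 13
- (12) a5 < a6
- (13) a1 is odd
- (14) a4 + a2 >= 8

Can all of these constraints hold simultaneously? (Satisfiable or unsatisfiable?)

Unsatisfiable

From constraints 2 and 6: a6 ≥ a4 and a4 ≥ 7, so a6 ≥ 7. From constraint 9: a6 ≤ 3. But 3 < 7, so no value of a6 works.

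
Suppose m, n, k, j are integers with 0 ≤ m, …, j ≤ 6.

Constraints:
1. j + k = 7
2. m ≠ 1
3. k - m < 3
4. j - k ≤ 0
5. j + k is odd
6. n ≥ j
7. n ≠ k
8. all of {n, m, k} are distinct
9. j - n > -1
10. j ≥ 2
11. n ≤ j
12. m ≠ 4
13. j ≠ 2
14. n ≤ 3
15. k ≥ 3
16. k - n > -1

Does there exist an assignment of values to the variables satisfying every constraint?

Take m = 2, n = 3, k = 4, j = 3. Then constraint 1: j + k = 7; constraint 3: k - m = 2; constraint 4: j - k = -1, and every other listed constraint is also met.

Satisfiable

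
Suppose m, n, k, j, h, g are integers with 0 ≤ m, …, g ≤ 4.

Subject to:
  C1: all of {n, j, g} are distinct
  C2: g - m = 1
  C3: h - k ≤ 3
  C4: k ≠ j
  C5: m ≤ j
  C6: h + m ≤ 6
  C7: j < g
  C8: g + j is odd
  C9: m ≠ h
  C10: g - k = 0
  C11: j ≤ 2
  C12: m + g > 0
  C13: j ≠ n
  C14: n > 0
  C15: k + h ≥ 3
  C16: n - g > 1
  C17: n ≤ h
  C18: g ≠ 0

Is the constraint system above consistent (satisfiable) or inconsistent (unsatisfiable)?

Satisfiable

Try m = 0, n = 4, k = 1, j = 0, h = 4, g = 1.
Check constraint 2: g - m = 1; constraint 3: h - k = 3. The remaining constraints are straightforward to verify.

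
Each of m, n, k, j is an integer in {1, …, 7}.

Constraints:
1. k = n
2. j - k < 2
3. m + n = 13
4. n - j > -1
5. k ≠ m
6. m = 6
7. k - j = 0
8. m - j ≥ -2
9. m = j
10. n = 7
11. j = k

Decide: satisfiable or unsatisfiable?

Unsatisfiable

Constraint 6 fixes m = 6 and constraint 10 fixes n = 7. Constraints 1, 9, and 11 give m = j = k = n, so m = n. But 6 ≠ 7 — contradiction.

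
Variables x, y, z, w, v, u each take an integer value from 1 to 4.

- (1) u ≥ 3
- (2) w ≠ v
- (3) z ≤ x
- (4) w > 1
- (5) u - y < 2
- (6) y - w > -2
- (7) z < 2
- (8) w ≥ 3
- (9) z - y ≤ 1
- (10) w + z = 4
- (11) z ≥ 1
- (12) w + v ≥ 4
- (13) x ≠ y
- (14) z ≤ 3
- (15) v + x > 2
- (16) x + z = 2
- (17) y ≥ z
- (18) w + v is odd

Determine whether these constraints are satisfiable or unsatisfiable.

One satisfying assignment is x = 1, y = 3, z = 1, w = 3, v = 4, u = 4.
For the less obvious constraints — constraint 5: u - y = 1; constraint 6: y - w = 0 — and the others hold by inspection.

Satisfiable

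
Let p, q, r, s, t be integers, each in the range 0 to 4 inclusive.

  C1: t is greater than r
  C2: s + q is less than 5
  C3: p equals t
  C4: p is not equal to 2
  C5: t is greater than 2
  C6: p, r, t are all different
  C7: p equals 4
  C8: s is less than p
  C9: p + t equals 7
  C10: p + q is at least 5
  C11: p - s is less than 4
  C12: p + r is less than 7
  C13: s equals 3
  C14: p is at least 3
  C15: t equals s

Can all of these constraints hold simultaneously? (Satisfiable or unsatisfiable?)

Constraint 7 fixes p = 4 and constraint 13 fixes s = 3. Constraints 3 and 15 give p = t = s, so p = s. But 4 ≠ 3 — contradiction.

Unsatisfiable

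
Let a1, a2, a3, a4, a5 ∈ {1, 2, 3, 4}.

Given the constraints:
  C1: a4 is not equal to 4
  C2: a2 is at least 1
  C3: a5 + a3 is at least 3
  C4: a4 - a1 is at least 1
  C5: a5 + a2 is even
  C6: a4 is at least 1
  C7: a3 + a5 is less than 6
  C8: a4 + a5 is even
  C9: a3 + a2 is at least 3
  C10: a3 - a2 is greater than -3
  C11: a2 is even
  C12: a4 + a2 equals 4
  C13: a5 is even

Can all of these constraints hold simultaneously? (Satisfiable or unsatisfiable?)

Satisfiable

Try a1 = 1, a2 = 2, a3 = 1, a4 = 2, a5 = 2.
Check constraint 3: a5 + a3 = 3; constraint 4: a4 - a1 = 1. The remaining constraints are straightforward to verify.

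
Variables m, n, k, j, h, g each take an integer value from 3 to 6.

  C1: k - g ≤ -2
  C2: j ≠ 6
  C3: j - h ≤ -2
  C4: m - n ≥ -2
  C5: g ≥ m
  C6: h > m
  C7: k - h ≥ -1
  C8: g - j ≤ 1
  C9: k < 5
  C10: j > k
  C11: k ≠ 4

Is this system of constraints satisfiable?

Constraints 1, 3, 7, and 8 give j − g ≥ -1, g − k ≥ 2, k − h ≥ -1, h − j ≥ 2.
Adding all 4 inequalities: the left sides telescope to 0, and the right sides sum to (-1) + 2 + (-1) + 2 = 2. So 0 ≥ 2, which is false.

Unsatisfiable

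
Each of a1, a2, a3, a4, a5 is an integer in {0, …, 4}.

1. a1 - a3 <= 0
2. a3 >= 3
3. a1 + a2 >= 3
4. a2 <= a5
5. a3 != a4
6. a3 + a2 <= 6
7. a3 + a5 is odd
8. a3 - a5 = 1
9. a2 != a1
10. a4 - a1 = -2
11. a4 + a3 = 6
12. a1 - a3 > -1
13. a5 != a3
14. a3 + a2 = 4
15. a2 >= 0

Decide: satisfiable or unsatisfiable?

Setting (a1, a2, a3, a4, a5) = (4, 0, 4, 2, 3) satisfies everything: constraint 1: a1 - a3 = 0; constraint 3: a1 + a2 = 4; constraint 6: a3 + a2 = 4, and the others follow.

Satisfiable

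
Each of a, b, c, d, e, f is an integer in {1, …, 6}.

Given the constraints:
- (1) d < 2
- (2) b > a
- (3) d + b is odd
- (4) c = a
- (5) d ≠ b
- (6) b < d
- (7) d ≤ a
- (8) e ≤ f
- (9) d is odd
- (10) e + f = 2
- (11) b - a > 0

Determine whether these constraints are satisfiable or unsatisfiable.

Unsatisfiable

Constraints 6, 7, and 11 give a < b, b < d, d ≤ a. Chaining: a < b < d ≤ a, which forces a < a — impossible.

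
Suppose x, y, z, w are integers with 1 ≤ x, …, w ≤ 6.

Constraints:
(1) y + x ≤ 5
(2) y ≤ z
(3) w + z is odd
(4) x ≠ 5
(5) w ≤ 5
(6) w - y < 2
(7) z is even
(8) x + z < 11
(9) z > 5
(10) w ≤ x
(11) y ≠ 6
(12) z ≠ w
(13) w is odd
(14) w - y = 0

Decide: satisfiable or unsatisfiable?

Take x = 4, y = 1, z = 6, w = 1. Then constraint 1: y + x = 5; constraint 6: w - y = 0; constraint 8: x + z = 10, and every other listed constraint is also met.

Satisfiable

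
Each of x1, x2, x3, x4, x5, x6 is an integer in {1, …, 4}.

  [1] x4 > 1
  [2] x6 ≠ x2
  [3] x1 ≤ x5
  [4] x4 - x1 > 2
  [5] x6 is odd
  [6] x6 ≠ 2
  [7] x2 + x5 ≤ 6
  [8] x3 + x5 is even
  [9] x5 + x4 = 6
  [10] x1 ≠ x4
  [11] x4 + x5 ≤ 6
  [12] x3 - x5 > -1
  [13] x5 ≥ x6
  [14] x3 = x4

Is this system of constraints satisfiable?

Satisfiable

Try x1 = 1, x2 = 4, x3 = 4, x4 = 4, x5 = 2, x6 = 1.
Check constraint 4: x4 - x1 = 3; constraint 7: x2 + x5 = 6; constraint 9: x5 + x4 = 6. The remaining constraints are straightforward to verify.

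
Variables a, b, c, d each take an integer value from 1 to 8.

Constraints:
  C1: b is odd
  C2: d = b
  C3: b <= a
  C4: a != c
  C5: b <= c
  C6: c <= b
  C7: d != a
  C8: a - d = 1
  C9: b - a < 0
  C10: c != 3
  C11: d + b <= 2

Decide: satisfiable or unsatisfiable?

Setting (a, b, c, d) = (2, 1, 1, 1) satisfies everything: constraint 8: a - d = 1; constraint 9: b - a = -1; constraint 11: d + b = 2, and the others follow.

Satisfiable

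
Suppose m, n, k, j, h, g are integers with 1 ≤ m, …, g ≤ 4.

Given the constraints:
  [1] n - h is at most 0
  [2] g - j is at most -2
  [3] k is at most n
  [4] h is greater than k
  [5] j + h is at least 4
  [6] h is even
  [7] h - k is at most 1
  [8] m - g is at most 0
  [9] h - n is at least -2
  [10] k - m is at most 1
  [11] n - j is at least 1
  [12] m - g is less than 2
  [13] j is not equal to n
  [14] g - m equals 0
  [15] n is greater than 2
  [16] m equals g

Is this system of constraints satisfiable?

Constraints 1, 2, 7, 8, 10, and 11 give k − h ≥ -1, h − n ≥ 0, n − j ≥ 1, j − g ≥ 2, g − m ≥ 0, m − k ≥ -1.
Adding all 6 inequalities: the left sides telescope to 0, and the right sides sum to (-1) + 0 + 1 + 2 + 0 + (-1) = 1. So 0 ≥ 1, which is false.

Unsatisfiable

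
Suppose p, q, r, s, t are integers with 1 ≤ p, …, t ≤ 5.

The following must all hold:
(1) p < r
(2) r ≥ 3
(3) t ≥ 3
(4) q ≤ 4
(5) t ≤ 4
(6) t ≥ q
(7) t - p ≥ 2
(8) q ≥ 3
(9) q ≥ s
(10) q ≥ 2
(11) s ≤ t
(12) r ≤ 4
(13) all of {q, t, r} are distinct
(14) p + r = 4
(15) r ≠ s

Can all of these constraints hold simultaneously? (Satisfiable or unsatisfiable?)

Constraints 2, 3, 4, 5, 8, and 12 confine each of q, t, r to the 2 values {3, 4}.
Constraint 13 requires all 3 of them to be distinct, but only 2 values are available — impossible by the pigeonhole principle.

Unsatisfiable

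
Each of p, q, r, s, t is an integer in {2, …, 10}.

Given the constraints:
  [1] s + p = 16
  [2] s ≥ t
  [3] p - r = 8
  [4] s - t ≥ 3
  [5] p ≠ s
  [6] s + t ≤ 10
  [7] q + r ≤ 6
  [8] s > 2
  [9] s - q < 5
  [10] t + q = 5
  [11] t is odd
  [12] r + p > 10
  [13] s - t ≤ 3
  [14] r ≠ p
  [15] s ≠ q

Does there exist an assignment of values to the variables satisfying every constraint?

Take p = 10, q = 2, r = 2, s = 6, t = 3. Then constraint 1: s + p = 16; constraint 3: p - r = 8, and every other listed constraint is also met.

Satisfiable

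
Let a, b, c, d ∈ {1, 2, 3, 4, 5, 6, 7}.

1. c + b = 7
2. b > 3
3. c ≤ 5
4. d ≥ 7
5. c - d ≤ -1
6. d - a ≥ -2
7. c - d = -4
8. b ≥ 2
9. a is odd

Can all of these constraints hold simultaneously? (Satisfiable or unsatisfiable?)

Satisfiable

Try a = 7, b = 4, c = 3, d = 7.
Check constraint 1: c + b = 7; constraint 5: c - d = -4. The remaining constraints are straightforward to verify.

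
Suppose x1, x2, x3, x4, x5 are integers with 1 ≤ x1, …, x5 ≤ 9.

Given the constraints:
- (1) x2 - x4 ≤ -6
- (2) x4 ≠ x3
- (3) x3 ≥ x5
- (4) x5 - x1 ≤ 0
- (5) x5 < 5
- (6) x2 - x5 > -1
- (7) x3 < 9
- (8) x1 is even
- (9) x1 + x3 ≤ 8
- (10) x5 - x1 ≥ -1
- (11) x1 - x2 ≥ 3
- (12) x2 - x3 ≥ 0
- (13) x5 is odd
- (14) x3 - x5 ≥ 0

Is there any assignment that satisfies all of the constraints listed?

Unsatisfiable

Constraints 10, 11, 12, and 14 give x2 − x3 ≥ 0, x3 − x5 ≥ 0, x5 − x1 ≥ -1, x1 − x2 ≥ 3.
Adding all 4 inequalities: the left sides telescope to 0, and the right sides sum to 0 + 0 + (-1) + 3 = 2. So 0 ≥ 2, which is false.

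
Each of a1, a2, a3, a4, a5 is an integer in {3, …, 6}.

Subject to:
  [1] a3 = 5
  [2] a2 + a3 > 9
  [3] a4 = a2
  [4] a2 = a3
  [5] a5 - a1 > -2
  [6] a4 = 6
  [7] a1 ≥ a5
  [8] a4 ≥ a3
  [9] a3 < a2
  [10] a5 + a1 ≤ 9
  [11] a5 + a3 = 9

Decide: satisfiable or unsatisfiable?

Constraint 6 fixes a4 = 6 and constraint 1 fixes a3 = 5. Constraints 3 and 4 give a4 = a2 = a3, so a4 = a3. But 6 ≠ 5 — contradiction.

Unsatisfiable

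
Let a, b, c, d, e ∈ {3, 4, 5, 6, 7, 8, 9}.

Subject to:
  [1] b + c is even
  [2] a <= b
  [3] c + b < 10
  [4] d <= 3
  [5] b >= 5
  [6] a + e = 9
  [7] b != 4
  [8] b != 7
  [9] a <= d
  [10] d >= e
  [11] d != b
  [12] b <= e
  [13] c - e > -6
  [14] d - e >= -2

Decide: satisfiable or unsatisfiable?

Unsatisfiable

From constraints 5 and 12: e ≥ b and b ≥ 5, so e ≥ 5. From constraints 4 and 10: e ≤ d and d ≤ 3, so e ≤ 3. But 3 < 5, so no value of e works.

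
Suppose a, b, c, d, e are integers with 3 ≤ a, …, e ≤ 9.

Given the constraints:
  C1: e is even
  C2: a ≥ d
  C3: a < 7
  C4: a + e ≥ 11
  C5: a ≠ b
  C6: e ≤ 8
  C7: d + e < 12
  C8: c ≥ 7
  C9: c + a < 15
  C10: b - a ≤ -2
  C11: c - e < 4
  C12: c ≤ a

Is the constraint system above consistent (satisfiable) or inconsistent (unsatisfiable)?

Unsatisfiable

From constraints 8 and 12: a ≥ c and c ≥ 7, so a ≥ 7. From constraint 3: a ≤ 6. But 6 < 7, so no value of a works.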